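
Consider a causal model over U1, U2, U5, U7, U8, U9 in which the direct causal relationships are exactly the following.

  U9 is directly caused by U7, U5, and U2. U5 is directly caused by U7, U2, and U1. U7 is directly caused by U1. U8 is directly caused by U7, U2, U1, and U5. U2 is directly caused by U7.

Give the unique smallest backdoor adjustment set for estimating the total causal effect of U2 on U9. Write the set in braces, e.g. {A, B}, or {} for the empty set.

{U7}

Variables eligible for adjustment (non-descendants of U2, excluding U2 and U9): {U1, U7}.
Backdoor paths from U2 to U9:
  P1: U2 <- U7 <- U1 -> U5 -> U9
  P2: U2 <- U7 <- U1 -> U8 <- U5 -> U9
  P3: U2 <- U7 -> U5 -> U9
  P4: U2 <- U7 -> U9
  P5: U2 <- U7 -> U8 <- U1 -> U5 -> U9
  P6: U2 <- U7 -> U8 <- U5 -> U9
The empty set is not sufficient: P1 (U2 <- U7 <- U1 -> U5 -> U9) has no collider blocking it and no conditioned non-collider, so it is open.
Try {U7}:
  P1: blocked at chain node U7 ∈ conditioning set.
  P2: blocked at chain node U7 ∈ conditioning set.
  P3: blocked at fork node U7 ∈ conditioning set.
  P4: blocked at fork node U7 ∈ conditioning set.
  P5: blocked at fork node U7 ∈ conditioning set.
  P6: blocked at fork node U7 ∈ conditioning set.
{U7} contains no descendant of U2 and blocks every backdoor path.
No other singleton works — e.g. {U1} leaves P3 open — so {U7} is the unique smallest valid adjustment set.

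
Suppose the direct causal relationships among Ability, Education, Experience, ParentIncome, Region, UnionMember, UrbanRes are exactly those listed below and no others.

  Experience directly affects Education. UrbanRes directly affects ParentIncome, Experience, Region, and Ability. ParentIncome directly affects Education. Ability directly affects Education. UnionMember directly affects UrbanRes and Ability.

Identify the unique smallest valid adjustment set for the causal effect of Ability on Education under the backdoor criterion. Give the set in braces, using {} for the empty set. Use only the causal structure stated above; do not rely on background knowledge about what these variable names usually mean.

{UrbanRes}

Variables eligible for adjustment (non-descendants of Ability, excluding Ability and Education): {Experience, ParentIncome, Region, UnionMember, UrbanRes}.
Backdoor paths from Ability to Education:
  P1: Ability <- UnionMember -> UrbanRes -> Experience -> Education
  P2: Ability <- UnionMember -> UrbanRes -> ParentIncome -> Education
  P3: Ability <- UrbanRes -> Experience -> Education
  P4: Ability <- UrbanRes -> ParentIncome -> Education
The empty set is not sufficient: P1 (Ability <- UnionMember -> UrbanRes -> Experience -> Education) has no collider blocking it and no conditioned non-collider, so it is open.
Try {UrbanRes}:
  P1: blocked at chain node UrbanRes ∈ conditioning set.
  P2: blocked at chain node UrbanRes ∈ conditioning set.
  P3: blocked at fork node UrbanRes ∈ conditioning set.
  P4: blocked at fork node UrbanRes ∈ conditioning set.
{UrbanRes} contains no descendant of Ability and blocks every backdoor path.
No other singleton works — e.g. {UnionMember} leaves P3 open — so {UrbanRes} is the unique smallest valid adjustment set.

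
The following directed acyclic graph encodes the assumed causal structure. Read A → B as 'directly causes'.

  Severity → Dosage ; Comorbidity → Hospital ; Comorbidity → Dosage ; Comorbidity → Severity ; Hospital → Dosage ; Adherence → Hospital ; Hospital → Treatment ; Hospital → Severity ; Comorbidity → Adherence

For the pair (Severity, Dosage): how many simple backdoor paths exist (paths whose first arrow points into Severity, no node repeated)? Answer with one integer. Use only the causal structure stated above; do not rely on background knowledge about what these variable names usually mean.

6

A backdoor path from Severity to Dosage is any simple undirected path whose first edge points into Severity (i.e. leaves Severity via a parent).
Parents of Severity: {Comorbidity, Hospital}.
Enumerating:
  P1: Severity <- Comorbidity -> Adherence -> Hospital -> Dosage
  P2: Severity <- Comorbidity -> Hospital -> Dosage
  P3: Severity <- Comorbidity -> Dosage
  P4: Severity <- Hospital <- Comorbidity -> Dosage
  P5: Severity <- Hospital <- Adherence <- Comorbidity -> Dosage
  P6: Severity <- Hospital -> Dosage
That exhausts the simple backdoor paths. Count: 6.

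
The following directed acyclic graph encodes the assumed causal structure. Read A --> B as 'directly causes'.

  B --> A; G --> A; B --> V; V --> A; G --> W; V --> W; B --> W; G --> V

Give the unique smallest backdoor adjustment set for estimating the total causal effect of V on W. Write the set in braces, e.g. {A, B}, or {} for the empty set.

{B, G}

Variables eligible for adjustment (non-descendants of V, excluding V and W): {B, G}.
Backdoor paths from V to W:
  P1: V <- B -> A <- G -> W
  P2: V <- B -> W
  P3: V <- G -> A <- B -> W
  P4: V <- G -> W
The empty set is not sufficient: P2 (V <- B -> W) has no collider blocking it and no conditioned non-collider, so it is open.
Try {B, G}:
  P1: blocked at fork node B ∈ conditioning set.
  P2: blocked at fork node B ∈ conditioning set.
  P3: blocked at fork node G ∈ conditioning set.
  P4: blocked at fork node G ∈ conditioning set.
{B, G} contains no descendant of V and blocks every backdoor path.
Every element of {B, G} is needed (dropping B leaves P2 open; dropping G leaves P4 open), so no proper subset is valid.
Among all size-2 subsets of the eligible variables, only {B, G} blocks every backdoor path, so it is the unique smallest valid adjustment set.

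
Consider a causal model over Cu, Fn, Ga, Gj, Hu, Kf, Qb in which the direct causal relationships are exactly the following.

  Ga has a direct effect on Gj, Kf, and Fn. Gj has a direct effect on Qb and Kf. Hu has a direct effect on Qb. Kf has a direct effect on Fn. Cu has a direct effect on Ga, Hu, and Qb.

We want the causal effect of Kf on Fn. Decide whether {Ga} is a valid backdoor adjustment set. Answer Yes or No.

Yes

Backdoor paths from Kf to Fn (paths whose first edge points into Kf):
  P1: Kf <- Ga -> Fn
  P2: Kf <- Gj <- Ga -> Fn
  P3: Kf <- Gj -> Qb <- Cu -> Ga -> Fn
  P4: Kf <- Gj -> Qb <- Hu <- Cu -> Ga -> Fn
Condition 1 (no descendant of Kf in the set): holds — descendants of Kf are {Fn}; none are in {Ga}.
Condition 2 (every backdoor path blocked by {Ga}):
  P1: blocked at fork node Ga ∈ conditioning set.
  P2: blocked at fork node Ga ∈ conditioning set.
  P3: blocked at collider Qb (neither it nor any descendant is in the conditioning set).
  P4: blocked at collider Qb (neither it nor any descendant is in the conditioning set).
{Ga} satisfies the backdoor criterion.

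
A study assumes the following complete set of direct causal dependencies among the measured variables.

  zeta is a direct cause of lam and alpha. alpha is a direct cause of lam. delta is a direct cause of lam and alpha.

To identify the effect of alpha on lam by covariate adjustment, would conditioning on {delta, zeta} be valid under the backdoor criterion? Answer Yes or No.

Backdoor paths from alpha to lam (paths whose first edge points into alpha):
  P1: alpha <- delta -> lam
  P2: alpha <- zeta -> lam
Condition 1 (no descendant of alpha in the set): holds — descendants of alpha are {lam}; none are in {delta, zeta}.
Condition 2 (every backdoor path blocked by {delta, zeta}):
  P1: blocked at fork node delta ∈ conditioning set.
  P2: blocked at fork node zeta ∈ conditioning set.
{delta, zeta} satisfies the backdoor criterion.

Yes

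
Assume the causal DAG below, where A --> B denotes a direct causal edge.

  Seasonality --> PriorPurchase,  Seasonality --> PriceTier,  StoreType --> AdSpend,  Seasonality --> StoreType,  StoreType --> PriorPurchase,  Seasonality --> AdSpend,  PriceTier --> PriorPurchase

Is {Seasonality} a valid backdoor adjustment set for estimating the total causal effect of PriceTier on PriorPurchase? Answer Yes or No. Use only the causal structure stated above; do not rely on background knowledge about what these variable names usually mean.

Backdoor paths from PriceTier to PriorPurchase (paths whose first edge points into PriceTier):
  P1: PriceTier <- Seasonality -> StoreType -> PriorPurchase
  P2: PriceTier <- Seasonality -> PriorPurchase
  P3: PriceTier <- Seasonality -> AdSpend <- StoreType -> PriorPurchase
Condition 1 (no descendant of PriceTier in the set): holds — descendants of PriceTier are {PriorPurchase}; none are in {Seasonality}.
Condition 2 (every backdoor path blocked by {Seasonality}):
  P1: blocked at fork node Seasonality ∈ conditioning set.
  P2: blocked at fork node Seasonality ∈ conditioning set.
  P3: blocked at fork node Seasonality ∈ conditioning set.
{Seasonality} satisfies the backdoor criterion.

Yes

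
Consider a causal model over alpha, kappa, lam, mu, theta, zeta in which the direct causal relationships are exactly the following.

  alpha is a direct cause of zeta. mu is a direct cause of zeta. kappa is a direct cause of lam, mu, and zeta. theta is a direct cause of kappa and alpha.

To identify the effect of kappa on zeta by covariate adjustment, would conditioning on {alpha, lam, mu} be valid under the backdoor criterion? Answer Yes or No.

Backdoor paths from kappa to zeta (paths whose first edge points into kappa):
  P1: kappa <- theta -> alpha -> zeta
Condition 1 (no descendant of kappa in the set): FAILS — lam and mu are descendants of kappa.
Condition 2 (every backdoor path blocked by {alpha, lam, mu}):
  P1: blocked at chain node alpha ∈ conditioning set.
{alpha, lam, mu} does not satisfy the backdoor criterion.

No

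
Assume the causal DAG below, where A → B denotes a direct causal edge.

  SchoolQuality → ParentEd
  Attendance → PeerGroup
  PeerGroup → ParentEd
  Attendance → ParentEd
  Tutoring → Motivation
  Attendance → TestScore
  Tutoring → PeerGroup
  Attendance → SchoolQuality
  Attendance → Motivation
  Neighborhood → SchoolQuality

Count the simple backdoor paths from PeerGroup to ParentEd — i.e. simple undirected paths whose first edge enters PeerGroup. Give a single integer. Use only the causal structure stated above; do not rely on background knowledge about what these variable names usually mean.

4

A backdoor path from PeerGroup to ParentEd is any simple undirected path whose first edge points into PeerGroup (i.e. leaves PeerGroup via a parent).
Parents of PeerGroup: {Attendance, Tutoring}.
Enumerating:
  P1: PeerGroup <- Attendance -> SchoolQuality -> ParentEd
  P2: PeerGroup <- Attendance -> ParentEd
  P3: PeerGroup <- Tutoring -> Motivation <- Attendance -> SchoolQuality -> ParentEd
  P4: PeerGroup <- Tutoring -> Motivation <- Attendance -> ParentEd
That exhausts the simple backdoor paths. Count: 4.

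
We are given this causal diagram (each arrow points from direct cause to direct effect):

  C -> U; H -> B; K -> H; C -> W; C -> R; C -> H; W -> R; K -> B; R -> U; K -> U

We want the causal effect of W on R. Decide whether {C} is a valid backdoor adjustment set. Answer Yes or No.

Backdoor paths from W to R (paths whose first edge points into W):
  P1: W <- C -> R
  P2: W <- C -> U <- R
  P3: W <- C -> H <- K -> U <- R
  P4: W <- C -> H -> B <- K -> U <- R
Condition 1 (no descendant of W in the set): holds — descendants of W are {R, U}; none are in {C}.
Condition 2 (every backdoor path blocked by {C}):
  P1: blocked at fork node C ∈ conditioning set.
  P2: blocked at fork node C ∈ conditioning set.
  P3: blocked at fork node C ∈ conditioning set.
  P4: blocked at fork node C ∈ conditioning set.
{C} satisfies the backdoor criterion.

Yes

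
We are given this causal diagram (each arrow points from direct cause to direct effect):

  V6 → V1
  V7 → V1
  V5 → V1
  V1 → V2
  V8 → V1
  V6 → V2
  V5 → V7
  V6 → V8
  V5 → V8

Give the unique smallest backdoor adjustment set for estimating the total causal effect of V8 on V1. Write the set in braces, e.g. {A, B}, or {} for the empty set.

Variables eligible for adjustment (non-descendants of V8, excluding V8 and V1): {V5, V6, V7}.
Backdoor paths from V8 to V1:
  P1: V8 <- V5 -> V7 -> V1
  P2: V8 <- V5 -> V1
  P3: V8 <- V6 -> V1
  P4: V8 <- V6 -> V2 <- V1
The empty set is not sufficient: P1 (V8 <- V5 -> V7 -> V1) has no collider blocking it and no conditioned non-collider, so it is open.
Try {V5, V6}:
  P1: blocked at fork node V5 ∈ conditioning set.
  P2: blocked at fork node V5 ∈ conditioning set.
  P3: blocked at fork node V6 ∈ conditioning set.
  P4: blocked at fork node V6 ∈ conditioning set.
{V5, V6} contains no descendant of V8 and blocks every backdoor path.
Every element of {V5, V6} is needed (dropping V5 leaves P1 open; dropping V6 leaves P3 open), so no proper subset is valid.
Among all size-2 subsets of the eligible variables, only {V5, V6} blocks every backdoor path, so it is the unique smallest valid adjustment set.

{V5, V6}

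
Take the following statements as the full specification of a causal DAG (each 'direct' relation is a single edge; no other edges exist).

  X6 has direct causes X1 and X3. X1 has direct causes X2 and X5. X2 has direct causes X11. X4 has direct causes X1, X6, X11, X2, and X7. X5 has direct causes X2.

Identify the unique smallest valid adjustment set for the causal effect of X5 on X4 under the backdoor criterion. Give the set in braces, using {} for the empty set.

{X2}

Variables eligible for adjustment (non-descendants of X5, excluding X5 and X4): {X11, X2, X3, X7}.
Backdoor paths from X5 to X4:
  P1: X5 <- X2 <- X11 -> X4
  P2: X5 <- X2 -> X1 -> X6 -> X4
  P3: X5 <- X2 -> X1 -> X4
  P4: X5 <- X2 -> X4
The empty set is not sufficient: P1 (X5 <- X2 <- X11 -> X4) has no collider blocking it and no conditioned non-collider, so it is open.
Try {X2}:
  P1: blocked at chain node X2 ∈ conditioning set.
  P2: blocked at fork node X2 ∈ conditioning set.
  P3: blocked at fork node X2 ∈ conditioning set.
  P4: blocked at fork node X2 ∈ conditioning set.
{X2} contains no descendant of X5 and blocks every backdoor path.
No other singleton works — e.g. {X7} leaves P1 open — so {X2} is the unique smallest valid adjustment set.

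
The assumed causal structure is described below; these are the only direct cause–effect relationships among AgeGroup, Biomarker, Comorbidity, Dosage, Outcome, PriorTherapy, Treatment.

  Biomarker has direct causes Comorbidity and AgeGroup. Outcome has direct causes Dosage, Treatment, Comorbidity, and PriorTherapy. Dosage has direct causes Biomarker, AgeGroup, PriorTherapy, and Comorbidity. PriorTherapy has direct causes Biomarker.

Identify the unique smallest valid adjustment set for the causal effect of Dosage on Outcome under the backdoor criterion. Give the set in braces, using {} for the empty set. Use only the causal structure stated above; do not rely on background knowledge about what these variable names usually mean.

Variables eligible for adjustment (non-descendants of Dosage, excluding Dosage and Outcome): {AgeGroup, Biomarker, Comorbidity, PriorTherapy, Treatment}.
Backdoor paths from Dosage to Outcome:
  P1: Dosage <- AgeGroup -> Biomarker <- Comorbidity -> Outcome
  P2: Dosage <- AgeGroup -> Biomarker -> PriorTherapy -> Outcome
  P3: Dosage <- Comorbidity -> Biomarker -> PriorTherapy -> Outcome
  P4: Dosage <- Comorbidity -> Outcome
  P5: Dosage <- Biomarker <- Comorbidity -> Outcome
  P6: Dosage <- Biomarker -> PriorTherapy -> Outcome
  P7: Dosage <- PriorTherapy <- Biomarker <- Comorbidity -> Outcome
  P8: Dosage <- PriorTherapy -> Outcome
The empty set is not sufficient: P2 (Dosage <- AgeGroup -> Biomarker -> PriorTherapy -> Outcome) has no collider blocking it and no conditioned non-collider, so it is open.
Try {Comorbidity, PriorTherapy}:
  P1: blocked at fork node Comorbidity ∈ conditioning set.
  P2: blocked at chain node PriorTherapy ∈ conditioning set.
  P3: blocked at fork node Comorbidity ∈ conditioning set.
  P4: blocked at fork node Comorbidity ∈ conditioning set.
  P5: blocked at fork node Comorbidity ∈ conditioning set.
  P6: blocked at chain node PriorTherapy ∈ conditioning set.
  P7: blocked at chain node PriorTherapy ∈ conditioning set.
  P8: blocked at fork node PriorTherapy ∈ conditioning set.
{Comorbidity, PriorTherapy} contains no descendant of Dosage and blocks every backdoor path.
Every element of {Comorbidity, PriorTherapy} is needed (dropping Comorbidity leaves P1 open; dropping PriorTherapy leaves P2 open), so no proper subset is valid.
Among all size-2 subsets of the eligible variables, only {Comorbidity, PriorTherapy} blocks every backdoor path, so it is the unique smallest valid adjustment set.

{Comorbidity, PriorTherapy}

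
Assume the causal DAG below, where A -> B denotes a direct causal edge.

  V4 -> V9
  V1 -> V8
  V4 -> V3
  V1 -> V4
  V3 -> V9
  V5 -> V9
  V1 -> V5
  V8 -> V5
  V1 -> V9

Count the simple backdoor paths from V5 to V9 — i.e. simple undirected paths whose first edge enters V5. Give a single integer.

6

A backdoor path from V5 to V9 is any simple undirected path whose first edge points into V5 (i.e. leaves V5 via a parent).
Parents of V5: {V1, V8}.
Enumerating:
  P1: V5 <- V1 -> V4 -> V3 -> V9
  P2: V5 <- V1 -> V4 -> V9
  P3: V5 <- V1 -> V9
  P4: V5 <- V8 <- V1 -> V4 -> V3 -> V9
  P5: V5 <- V8 <- V1 -> V4 -> V9
  P6: V5 <- V8 <- V1 -> V9
That exhausts the simple backdoor paths. Count: 6.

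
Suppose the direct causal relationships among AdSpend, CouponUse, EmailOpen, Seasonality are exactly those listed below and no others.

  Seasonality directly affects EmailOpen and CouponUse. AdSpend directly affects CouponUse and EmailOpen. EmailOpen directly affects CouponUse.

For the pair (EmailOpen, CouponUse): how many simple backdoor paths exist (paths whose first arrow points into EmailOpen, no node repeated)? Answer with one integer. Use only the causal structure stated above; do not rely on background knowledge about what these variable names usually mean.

A backdoor path from EmailOpen to CouponUse is any simple undirected path whose first edge points into EmailOpen (i.e. leaves EmailOpen via a parent).
Parents of EmailOpen: {AdSpend, Seasonality}.
Enumerating:
  P1: EmailOpen <- AdSpend -> CouponUse
  P2: EmailOpen <- Seasonality -> CouponUse
That exhausts the simple backdoor paths. Count: 2.

2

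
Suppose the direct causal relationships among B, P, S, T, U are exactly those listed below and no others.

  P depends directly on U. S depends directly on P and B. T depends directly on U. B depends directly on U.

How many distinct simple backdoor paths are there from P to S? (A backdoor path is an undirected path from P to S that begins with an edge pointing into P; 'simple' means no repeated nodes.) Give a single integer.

1

A backdoor path from P to S is any simple undirected path whose first edge points into P (i.e. leaves P via a parent).
Parents of P: {U}.
Enumerating:
  P1: P <- U -> B -> S
That exhausts the simple backdoor paths. Count: 1.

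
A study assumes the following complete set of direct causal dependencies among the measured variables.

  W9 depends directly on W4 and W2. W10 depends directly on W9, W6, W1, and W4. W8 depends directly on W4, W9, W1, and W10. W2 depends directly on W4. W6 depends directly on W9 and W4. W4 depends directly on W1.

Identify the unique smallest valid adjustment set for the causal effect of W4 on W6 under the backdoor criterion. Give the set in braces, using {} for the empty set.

{}

Variables eligible for adjustment (non-descendants of W4, excluding W4 and W6): {W1}.
Backdoor paths from W4 to W6:
  P1: W4 <- W1 -> W10 <- W9 -> W6
  P2: W4 <- W1 -> W10 <- W6
  P3: W4 <- W1 -> W10 -> W8 <- W9 -> W6
  P4: W4 <- W1 -> W8 <- W9 -> W6
  P5: W4 <- W1 -> W8 <- W9 -> W10 <- W6
  P6: W4 <- W1 -> W8 <- W10 <- W9 -> W6
  P7: W4 <- W1 -> W8 <- W10 <- W6
Each backdoor path contains an unconditioned collider, so every path is already blocked with the empty conditioning set:
  P1: blocked at collider W10 (neither it nor any descendant is in the conditioning set).
  P2: blocked at collider W10 (neither it nor any descendant is in the conditioning set).
  P3: blocked at collider W8 (neither it nor any descendant is in the conditioning set).
  P4: blocked at collider W8 (neither it nor any descendant is in the conditioning set).
  P5: blocked at collider W8 (neither it nor any descendant is in the conditioning set).
  P6: blocked at collider W8 (neither it nor any descendant is in the conditioning set).
  P7: blocked at collider W8 (neither it nor any descendant is in the conditioning set).
The empty set is therefore the unique smallest valid set.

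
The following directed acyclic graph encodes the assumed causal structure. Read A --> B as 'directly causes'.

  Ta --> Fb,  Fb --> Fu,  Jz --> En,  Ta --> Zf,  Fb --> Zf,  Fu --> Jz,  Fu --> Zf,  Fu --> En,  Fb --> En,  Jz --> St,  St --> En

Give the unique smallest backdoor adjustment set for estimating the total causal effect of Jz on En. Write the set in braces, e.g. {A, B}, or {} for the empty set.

Variables eligible for adjustment (non-descendants of Jz, excluding Jz and En): {Fb, Fu, Ta, Zf}.
Backdoor paths from Jz to En:
  P1: Jz <- Fu <- Fb -> En
  P2: Jz <- Fu -> En
  P3: Jz <- Fu -> Zf <- Ta -> Fb -> En
  P4: Jz <- Fu -> Zf <- Fb -> En
The empty set is not sufficient: P1 (Jz <- Fu <- Fb -> En) has no collider blocking it and no conditioned non-collider, so it is open.
Try {Fu}:
  P1: blocked at chain node Fu ∈ conditioning set.
  P2: blocked at fork node Fu ∈ conditioning set.
  P3: blocked at fork node Fu ∈ conditioning set.
  P4: blocked at fork node Fu ∈ conditioning set.
{Fu} contains no descendant of Jz and blocks every backdoor path.
No other singleton works — e.g. {Ta} leaves P1 open — so {Fu} is the unique smallest valid adjustment set.

{Fu}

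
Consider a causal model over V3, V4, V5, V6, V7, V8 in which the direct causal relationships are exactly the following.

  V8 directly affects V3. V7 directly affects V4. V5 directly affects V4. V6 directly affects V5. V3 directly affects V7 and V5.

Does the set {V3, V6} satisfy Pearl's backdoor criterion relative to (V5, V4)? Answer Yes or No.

Yes

Backdoor paths from V5 to V4 (paths whose first edge points into V5):
  P1: V5 <- V3 -> V7 -> V4
Condition 1 (no descendant of V5 in the set): holds — descendants of V5 are {V4}; none are in {V3, V6}.
Condition 2 (every backdoor path blocked by {V3, V6}):
  P1: blocked at fork node V3 ∈ conditioning set.
{V3, V6} satisfies the backdoor criterion.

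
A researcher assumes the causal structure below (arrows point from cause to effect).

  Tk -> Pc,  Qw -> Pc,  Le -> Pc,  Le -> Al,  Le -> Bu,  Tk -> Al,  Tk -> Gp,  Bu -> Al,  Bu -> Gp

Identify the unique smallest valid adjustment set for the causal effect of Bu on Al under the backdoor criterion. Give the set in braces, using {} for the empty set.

Variables eligible for adjustment (non-descendants of Bu, excluding Bu and Al): {Le, Pc, Qw, Tk}.
Backdoor paths from Bu to Al:
  P1: Bu <- Le -> Pc <- Tk -> Al
  P2: Bu <- Le -> Al
The empty set is not sufficient: P2 (Bu <- Le -> Al) has no collider blocking it and no conditioned non-collider, so it is open.
Try {Le}:
  P1: blocked at fork node Le ∈ conditioning set.
  P2: blocked at fork node Le ∈ conditioning set.
{Le} contains no descendant of Bu and blocks every backdoor path.
No other singleton works — e.g. {Tk} leaves P2 open — so {Le} is the unique smallest valid adjustment set.

{Le}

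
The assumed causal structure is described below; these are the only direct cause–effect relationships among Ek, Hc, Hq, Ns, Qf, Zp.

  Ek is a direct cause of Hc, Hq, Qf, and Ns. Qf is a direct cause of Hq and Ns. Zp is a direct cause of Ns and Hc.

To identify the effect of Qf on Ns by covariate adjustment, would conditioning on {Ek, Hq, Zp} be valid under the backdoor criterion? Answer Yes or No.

Backdoor paths from Qf to Ns (paths whose first edge points into Qf):
  P1: Qf <- Ek -> Hc <- Zp -> Ns
  P2: Qf <- Ek -> Ns
Condition 1 (no descendant of Qf in the set): FAILS — Hq is a descendant of Qf.
Condition 2 (every backdoor path blocked by {Ek, Hq, Zp}):
  P1: blocked at fork node Ek ∈ conditioning set.
  P2: blocked at fork node Ek ∈ conditioning set.
{Ek, Hq, Zp} does not satisfy the backdoor criterion.

No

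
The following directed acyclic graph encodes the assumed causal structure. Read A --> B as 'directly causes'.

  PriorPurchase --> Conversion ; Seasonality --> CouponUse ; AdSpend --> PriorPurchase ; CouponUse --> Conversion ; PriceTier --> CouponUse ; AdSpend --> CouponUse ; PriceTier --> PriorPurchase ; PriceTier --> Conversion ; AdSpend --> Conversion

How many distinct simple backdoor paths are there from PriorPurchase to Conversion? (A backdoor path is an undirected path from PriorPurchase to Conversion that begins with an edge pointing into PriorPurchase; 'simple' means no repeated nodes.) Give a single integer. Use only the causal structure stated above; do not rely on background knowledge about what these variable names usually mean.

6

A backdoor path from PriorPurchase to Conversion is any simple undirected path whose first edge points into PriorPurchase (i.e. leaves PriorPurchase via a parent).
Parents of PriorPurchase: {AdSpend, PriceTier}.
Enumerating:
  P1: PriorPurchase <- PriceTier -> CouponUse <- AdSpend -> Conversion
  P2: PriorPurchase <- PriceTier -> CouponUse -> Conversion
  P3: PriorPurchase <- PriceTier -> Conversion
  P4: PriorPurchase <- AdSpend -> CouponUse <- PriceTier -> Conversion
  P5: PriorPurchase <- AdSpend -> CouponUse -> Conversion
  P6: PriorPurchase <- AdSpend -> Conversion
That exhausts the simple backdoor paths. Count: 6.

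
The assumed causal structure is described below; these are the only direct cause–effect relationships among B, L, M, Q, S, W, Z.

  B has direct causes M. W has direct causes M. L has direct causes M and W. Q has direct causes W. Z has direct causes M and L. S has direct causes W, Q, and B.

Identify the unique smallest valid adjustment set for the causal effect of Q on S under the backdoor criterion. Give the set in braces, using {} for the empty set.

Variables eligible for adjustment (non-descendants of Q, excluding Q and S): {B, L, M, W, Z}.
Backdoor paths from Q to S:
  P1: Q <- W <- M -> B -> S
  P2: Q <- W -> L <- M -> B -> S
  P3: Q <- W -> L -> Z <- M -> B -> S
  P4: Q <- W -> S
The empty set is not sufficient: P1 (Q <- W <- M -> B -> S) has no collider blocking it and no conditioned non-collider, so it is open.
Try {W}:
  P1: blocked at chain node W ∈ conditioning set.
  P2: blocked at fork node W ∈ conditioning set.
  P3: blocked at fork node W ∈ conditioning set.
  P4: blocked at fork node W ∈ conditioning set.
{W} contains no descendant of Q and blocks every backdoor path.
No other singleton works — e.g. {M} leaves P4 open — so {W} is the unique smallest valid adjustment set.

{W}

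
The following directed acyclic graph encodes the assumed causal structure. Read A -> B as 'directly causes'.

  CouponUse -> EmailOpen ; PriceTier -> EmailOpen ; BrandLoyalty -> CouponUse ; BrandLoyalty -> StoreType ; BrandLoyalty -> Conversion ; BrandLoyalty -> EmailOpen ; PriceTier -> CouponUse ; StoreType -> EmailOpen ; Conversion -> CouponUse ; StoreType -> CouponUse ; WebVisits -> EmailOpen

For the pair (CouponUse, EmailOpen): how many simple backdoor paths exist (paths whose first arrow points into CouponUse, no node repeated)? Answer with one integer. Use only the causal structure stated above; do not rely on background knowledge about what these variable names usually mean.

7

A backdoor path from CouponUse to EmailOpen is any simple undirected path whose first edge points into CouponUse (i.e. leaves CouponUse via a parent).
Parents of CouponUse: {BrandLoyalty, Conversion, PriceTier, StoreType}.
Enumerating:
  P1: CouponUse <- BrandLoyalty -> StoreType -> EmailOpen
  P2: CouponUse <- BrandLoyalty -> EmailOpen
  P3: CouponUse <- Conversion <- BrandLoyalty -> StoreType -> EmailOpen
  P4: CouponUse <- Conversion <- BrandLoyalty -> EmailOpen
  P5: CouponUse <- StoreType <- BrandLoyalty -> EmailOpen
  P6: CouponUse <- StoreType -> EmailOpen
  P7: CouponUse <- PriceTier -> EmailOpen
That exhausts the simple backdoor paths. Count: 7.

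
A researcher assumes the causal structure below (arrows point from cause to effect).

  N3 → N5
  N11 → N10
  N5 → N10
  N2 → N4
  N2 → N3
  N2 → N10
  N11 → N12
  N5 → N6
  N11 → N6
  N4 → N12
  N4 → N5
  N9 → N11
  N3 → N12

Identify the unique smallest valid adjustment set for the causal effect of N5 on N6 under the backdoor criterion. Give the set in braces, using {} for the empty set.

Variables eligible for adjustment (non-descendants of N5, excluding N5 and N6): {N11, N12, N2, N3, N4, N9}.
Backdoor paths from N5 to N6:
  P1: N5 <- N3 <- N2 -> N4 -> N12 <- N11 -> N6
  P2: N5 <- N3 <- N2 -> N10 <- N11 -> N6
  P3: N5 <- N3 -> N12 <- N11 -> N6
  P4: N5 <- N3 -> N12 <- N4 <- N2 -> N10 <- N11 -> N6
  P5: N5 <- N4 <- N2 -> N3 -> N12 <- N11 -> N6
  P6: N5 <- N4 <- N2 -> N10 <- N11 -> N6
  P7: N5 <- N4 -> N12 <- N11 -> N6
  P8: N5 <- N4 -> N12 <- N3 <- N2 -> N10 <- N11 -> N6
Each backdoor path contains an unconditioned collider, so every path is already blocked with the empty conditioning set:
  P1: blocked at collider N12 (neither it nor any descendant is in the conditioning set).
  P2: blocked at collider N10 (neither it nor any descendant is in the conditioning set).
  P3: blocked at collider N12 (neither it nor any descendant is in the conditioning set).
  P4: blocked at collider N12 (neither it nor any descendant is in the conditioning set).
  P5: blocked at collider N12 (neither it nor any descendant is in the conditioning set).
  P6: blocked at collider N10 (neither it nor any descendant is in the conditioning set).
  P7: blocked at collider N12 (neither it nor any descendant is in the conditioning set).
  P8: blocked at collider N12 (neither it nor any descendant is in the conditioning set).
The empty set is therefore the unique smallest valid set.

{}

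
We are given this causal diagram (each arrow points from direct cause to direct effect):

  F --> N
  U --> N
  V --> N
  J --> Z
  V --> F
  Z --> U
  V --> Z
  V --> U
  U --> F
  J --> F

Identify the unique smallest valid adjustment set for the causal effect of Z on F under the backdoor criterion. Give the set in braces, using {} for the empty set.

{J, V}

Variables eligible for adjustment (non-descendants of Z, excluding Z and F): {J, V}.
Backdoor paths from Z to F:
  P1: Z <- J -> F
  P2: Z <- V -> U -> F
  P3: Z <- V -> U -> N <- F
  P4: Z <- V -> F
  P5: Z <- V -> N <- U -> F
  P6: Z <- V -> N <- F
The empty set is not sufficient: P1 (Z <- J -> F) has no collider blocking it and no conditioned non-collider, so it is open.
Try {J, V}:
  P1: blocked at fork node J ∈ conditioning set.
  P2: blocked at fork node V ∈ conditioning set.
  P3: blocked at fork node V ∈ conditioning set.
  P4: blocked at fork node V ∈ conditioning set.
  P5: blocked at fork node V ∈ conditioning set.
  P6: blocked at fork node V ∈ conditioning set.
{J, V} contains no descendant of Z and blocks every backdoor path.
Every element of {J, V} is needed (dropping J leaves P1 open; dropping V leaves P2 open), so no proper subset is valid.
Among all size-2 subsets of the eligible variables, only {J, V} blocks every backdoor path, so it is the unique smallest valid adjustment set.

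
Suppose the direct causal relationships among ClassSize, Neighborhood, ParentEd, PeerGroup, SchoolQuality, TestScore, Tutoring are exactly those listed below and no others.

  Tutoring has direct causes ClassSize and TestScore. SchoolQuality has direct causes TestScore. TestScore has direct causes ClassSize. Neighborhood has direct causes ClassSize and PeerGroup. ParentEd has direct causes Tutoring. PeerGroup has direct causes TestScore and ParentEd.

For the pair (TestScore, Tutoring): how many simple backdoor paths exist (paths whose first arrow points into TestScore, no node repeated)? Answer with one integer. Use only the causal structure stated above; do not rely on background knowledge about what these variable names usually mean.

A backdoor path from TestScore to Tutoring is any simple undirected path whose first edge points into TestScore (i.e. leaves TestScore via a parent).
Parents of TestScore: {ClassSize}.
Enumerating:
  P1: TestScore <- ClassSize -> Tutoring
  P2: TestScore <- ClassSize -> Neighborhood <- PeerGroup <- ParentEd <- Tutoring
That exhausts the simple backdoor paths. Count: 2.

2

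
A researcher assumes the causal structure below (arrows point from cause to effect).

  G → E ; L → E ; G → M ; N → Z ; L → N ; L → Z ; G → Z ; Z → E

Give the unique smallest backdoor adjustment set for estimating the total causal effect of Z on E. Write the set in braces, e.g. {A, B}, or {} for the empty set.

{G, L}

Variables eligible for adjustment (non-descendants of Z, excluding Z and E): {G, L, M, N}.
Backdoor paths from Z to E:
  P1: Z <- G -> E
  P2: Z <- L -> E
  P3: Z <- N <- L -> E
The empty set is not sufficient: P1 (Z <- G -> E) has no collider blocking it and no conditioned non-collider, so it is open.
Try {G, L}:
  P1: blocked at fork node G ∈ conditioning set.
  P2: blocked at fork node L ∈ conditioning set.
  P3: blocked at fork node L ∈ conditioning set.
{G, L} contains no descendant of Z and blocks every backdoor path.
Every element of {G, L} is needed (dropping G leaves P1 open; dropping L leaves P2 open), so no proper subset is valid.
Among all size-2 subsets of the eligible variables, only {G, L} blocks every backdoor path, so it is the unique smallest valid adjustment set.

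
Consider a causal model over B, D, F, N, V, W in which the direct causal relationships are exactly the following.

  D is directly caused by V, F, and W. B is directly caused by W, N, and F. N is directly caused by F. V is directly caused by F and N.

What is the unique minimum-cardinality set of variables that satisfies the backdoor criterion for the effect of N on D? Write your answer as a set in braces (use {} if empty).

{F}

Variables eligible for adjustment (non-descendants of N, excluding N and D): {F, W}.
Backdoor paths from N to D:
  P1: N <- F -> B <- W -> D
  P2: N <- F -> V -> D
  P3: N <- F -> D
The empty set is not sufficient: P2 (N <- F -> V -> D) has no collider blocking it and no conditioned non-collider, so it is open.
Try {F}:
  P1: blocked at fork node F ∈ conditioning set.
  P2: blocked at fork node F ∈ conditioning set.
  P3: blocked at fork node F ∈ conditioning set.
{F} contains no descendant of N and blocks every backdoor path.
No other singleton works — e.g. {W} leaves P2 open — so {F} is the unique smallest valid adjustment set.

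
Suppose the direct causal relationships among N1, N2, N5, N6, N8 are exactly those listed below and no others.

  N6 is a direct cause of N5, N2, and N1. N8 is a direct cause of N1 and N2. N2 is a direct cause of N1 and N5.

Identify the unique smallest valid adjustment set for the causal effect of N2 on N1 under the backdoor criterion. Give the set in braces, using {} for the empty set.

{N6, N8}

Variables eligible for adjustment (non-descendants of N2, excluding N2 and N1): {N6, N8}.
Backdoor paths from N2 to N1:
  P1: N2 <- N6 -> N1
  P2: N2 <- N8 -> N1
The empty set is not sufficient: P1 (N2 <- N6 -> N1) has no collider blocking it and no conditioned non-collider, so it is open.
Try {N6, N8}:
  P1: blocked at fork node N6 ∈ conditioning set.
  P2: blocked at fork node N8 ∈ conditioning set.
{N6, N8} contains no descendant of N2 and blocks every backdoor path.
Every element of {N6, N8} is needed (dropping N6 leaves P1 open; dropping N8 leaves P2 open), so no proper subset is valid.
Among all size-2 subsets of the eligible variables, only {N6, N8} blocks every backdoor path, so it is the unique smallest valid adjustment set.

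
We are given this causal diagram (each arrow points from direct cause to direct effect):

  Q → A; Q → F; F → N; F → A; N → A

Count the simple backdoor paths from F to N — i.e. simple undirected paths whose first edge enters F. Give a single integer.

A backdoor path from F to N is any simple undirected path whose first edge points into F (i.e. leaves F via a parent).
Parents of F: {Q}.
Enumerating:
  P1: F <- Q -> A <- N
That exhausts the simple backdoor paths. Count: 1.

1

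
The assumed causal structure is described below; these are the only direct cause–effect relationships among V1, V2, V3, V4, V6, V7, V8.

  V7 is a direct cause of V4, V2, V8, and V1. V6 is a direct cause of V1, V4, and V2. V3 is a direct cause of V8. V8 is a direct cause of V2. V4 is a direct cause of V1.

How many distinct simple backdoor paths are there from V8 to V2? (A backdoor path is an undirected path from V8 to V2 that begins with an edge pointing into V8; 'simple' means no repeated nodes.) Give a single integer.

A backdoor path from V8 to V2 is any simple undirected path whose first edge points into V8 (i.e. leaves V8 via a parent).
Parents of V8: {V3, V7}.
Enumerating:
  P1: V8 <- V7 -> V4 <- V6 -> V2
  P2: V8 <- V7 -> V4 -> V1 <- V6 -> V2
  P3: V8 <- V7 -> V1 <- V6 -> V2
  P4: V8 <- V7 -> V1 <- V4 <- V6 -> V2
  P5: V8 <- V7 -> V2
That exhausts the simple backdoor paths. Count: 5.

5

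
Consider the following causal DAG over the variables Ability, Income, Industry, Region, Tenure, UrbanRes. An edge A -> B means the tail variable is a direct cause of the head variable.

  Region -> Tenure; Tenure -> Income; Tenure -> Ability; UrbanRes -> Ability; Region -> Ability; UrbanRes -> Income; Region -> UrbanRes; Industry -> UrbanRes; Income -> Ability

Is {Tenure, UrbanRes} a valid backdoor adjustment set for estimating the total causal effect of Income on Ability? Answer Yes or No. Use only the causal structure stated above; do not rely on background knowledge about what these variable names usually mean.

Yes

Backdoor paths from Income to Ability (paths whose first edge points into Income):
  P1: Income <- Tenure <- Region -> UrbanRes -> Ability
  P2: Income <- Tenure <- Region -> Ability
  P3: Income <- Tenure -> Ability
  P4: Income <- UrbanRes <- Region -> Tenure -> Ability
  P5: Income <- UrbanRes <- Region -> Ability
  P6: Income <- UrbanRes -> Ability
Condition 1 (no descendant of Income in the set): holds — descendants of Income are {Ability}; none are in {Tenure, UrbanRes}.
Condition 2 (every backdoor path blocked by {Tenure, UrbanRes}):
  P1: blocked at chain node Tenure ∈ conditioning set.
  P2: blocked at chain node Tenure ∈ conditioning set.
  P3: blocked at fork node Tenure ∈ conditioning set.
  P4: blocked at chain node UrbanRes ∈ conditioning set.
  P5: blocked at chain node UrbanRes ∈ conditioning set.
  P6: blocked at fork node UrbanRes ∈ conditioning set.
{Tenure, UrbanRes} satisfies the backdoor criterion.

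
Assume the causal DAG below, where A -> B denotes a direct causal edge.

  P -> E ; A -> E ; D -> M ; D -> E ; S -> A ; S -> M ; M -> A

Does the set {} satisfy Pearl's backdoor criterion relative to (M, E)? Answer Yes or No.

Backdoor paths from M to E (paths whose first edge points into M):
  P1: M <- D -> E
  P2: M <- S -> A -> E
Condition 1 (no descendant of M in the set): holds — descendants of M are {A, E}; none are in {}.
Condition 2 (every backdoor path blocked by {}):
  P1: open — no interior node is in the conditioning set.
  P2: open — no interior node is in the conditioning set.
{} does not satisfy the backdoor criterion.

No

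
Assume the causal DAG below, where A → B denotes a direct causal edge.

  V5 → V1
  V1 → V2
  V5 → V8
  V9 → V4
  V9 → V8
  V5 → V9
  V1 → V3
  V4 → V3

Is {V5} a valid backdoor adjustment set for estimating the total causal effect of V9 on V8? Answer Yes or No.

Backdoor paths from V9 to V8 (paths whose first edge points into V9):
  P1: V9 <- V5 -> V8
Condition 1 (no descendant of V9 in the set): holds — descendants of V9 are {V3, V4, V8}; none are in {V5}.
Condition 2 (every backdoor path blocked by {V5}):
  P1: blocked at fork node V5 ∈ conditioning set.
{V5} satisfies the backdoor criterion.

Yes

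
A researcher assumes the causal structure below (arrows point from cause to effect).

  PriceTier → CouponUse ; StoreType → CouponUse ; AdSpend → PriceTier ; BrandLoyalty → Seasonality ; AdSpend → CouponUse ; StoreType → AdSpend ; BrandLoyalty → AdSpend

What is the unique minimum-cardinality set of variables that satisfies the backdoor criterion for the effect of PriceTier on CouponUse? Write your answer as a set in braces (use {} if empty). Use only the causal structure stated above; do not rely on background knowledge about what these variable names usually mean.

Variables eligible for adjustment (non-descendants of PriceTier, excluding PriceTier and CouponUse): {AdSpend, BrandLoyalty, Seasonality, StoreType}.
Backdoor paths from PriceTier to CouponUse:
  P1: PriceTier <- AdSpend <- StoreType -> CouponUse
  P2: PriceTier <- AdSpend -> CouponUse
The empty set is not sufficient: P1 (PriceTier <- AdSpend <- StoreType -> CouponUse) has no collider blocking it and no conditioned non-collider, so it is open.
Try {AdSpend}:
  P1: blocked at chain node AdSpend ∈ conditioning set.
  P2: blocked at fork node AdSpend ∈ conditioning set.
{AdSpend} contains no descendant of PriceTier and blocks every backdoor path.
No other singleton works — e.g. {BrandLoyalty} leaves P1 open — so {AdSpend} is the unique smallest valid adjustment set.

{AdSpend}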